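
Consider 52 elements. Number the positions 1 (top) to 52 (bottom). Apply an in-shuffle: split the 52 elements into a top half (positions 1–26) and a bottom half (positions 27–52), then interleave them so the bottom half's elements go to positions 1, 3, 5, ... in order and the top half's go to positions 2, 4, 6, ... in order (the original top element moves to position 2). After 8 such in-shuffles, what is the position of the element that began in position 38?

29

Track the element's position through each in-shuffle:
38 → 23 → 46 → 39 → 25 → 50 → 47 → 41 → 29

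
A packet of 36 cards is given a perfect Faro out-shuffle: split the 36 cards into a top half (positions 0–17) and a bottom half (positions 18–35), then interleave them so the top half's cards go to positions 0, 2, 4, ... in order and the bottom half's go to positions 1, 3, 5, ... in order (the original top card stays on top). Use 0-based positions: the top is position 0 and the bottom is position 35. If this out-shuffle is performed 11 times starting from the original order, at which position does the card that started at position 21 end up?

28

Track the card's position through each out-shuffle:
21 → 7 → 14 → 28 → 21 → 7 → 14 → 28 → 21 → 7 → 14 → 28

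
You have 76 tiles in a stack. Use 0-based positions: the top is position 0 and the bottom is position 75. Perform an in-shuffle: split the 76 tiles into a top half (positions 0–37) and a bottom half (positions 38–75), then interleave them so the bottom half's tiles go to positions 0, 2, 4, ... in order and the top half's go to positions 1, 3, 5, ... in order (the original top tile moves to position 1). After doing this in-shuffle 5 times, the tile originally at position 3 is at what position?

50

Track the tile's position through each in-shuffle:
3 → 7 → 15 → 31 → 63 → 50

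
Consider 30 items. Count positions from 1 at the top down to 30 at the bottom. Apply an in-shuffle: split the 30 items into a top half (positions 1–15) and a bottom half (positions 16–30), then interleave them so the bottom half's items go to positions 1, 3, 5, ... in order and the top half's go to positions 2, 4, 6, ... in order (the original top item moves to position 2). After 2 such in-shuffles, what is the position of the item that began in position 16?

Track the item's position through each in-shuffle:
16 → 1 → 2

2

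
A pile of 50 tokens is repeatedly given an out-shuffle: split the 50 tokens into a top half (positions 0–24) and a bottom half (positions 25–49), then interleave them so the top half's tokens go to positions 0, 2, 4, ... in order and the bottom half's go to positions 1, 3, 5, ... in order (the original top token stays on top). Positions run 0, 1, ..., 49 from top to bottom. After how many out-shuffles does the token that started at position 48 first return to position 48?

21

Follow position 48 under repeated out-shuffles:
48 → 47 → 45 → 41 → 33 → 17 → 34 → 19 → ... → 48 (length 21)
It first returns after 21 out-shuffles.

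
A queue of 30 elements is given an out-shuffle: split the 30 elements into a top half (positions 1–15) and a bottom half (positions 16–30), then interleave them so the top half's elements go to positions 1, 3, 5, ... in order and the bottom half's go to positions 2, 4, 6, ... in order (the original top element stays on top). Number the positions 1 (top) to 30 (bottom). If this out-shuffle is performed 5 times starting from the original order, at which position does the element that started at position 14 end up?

Track the element's position through each out-shuffle:
14 → 27 → 24 → 18 → 6 → 11

11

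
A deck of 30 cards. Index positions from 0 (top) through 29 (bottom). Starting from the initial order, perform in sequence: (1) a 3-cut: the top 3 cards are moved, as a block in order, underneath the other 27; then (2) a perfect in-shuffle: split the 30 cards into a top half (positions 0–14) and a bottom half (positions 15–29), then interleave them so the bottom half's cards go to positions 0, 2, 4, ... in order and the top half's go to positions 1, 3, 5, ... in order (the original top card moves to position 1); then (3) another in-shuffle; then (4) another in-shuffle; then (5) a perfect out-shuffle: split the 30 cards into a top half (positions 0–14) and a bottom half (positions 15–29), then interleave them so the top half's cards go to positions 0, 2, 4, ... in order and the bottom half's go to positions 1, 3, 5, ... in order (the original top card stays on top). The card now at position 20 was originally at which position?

15

Undo the operations in reverse order, starting from position 20:
  undo op 5 (out-shuffle, from top half): 20 ← 10
  undo op 4 (in-shuffle, from bottom half): 10 ← 20
  undo op 3 (in-shuffle, from bottom half): 20 ← 25
  undo op 2 (in-shuffle, from top half): 25 ← 12
  undo op 1 (cut 3): 12 ← 15
So the card at position 20 came from original position 15.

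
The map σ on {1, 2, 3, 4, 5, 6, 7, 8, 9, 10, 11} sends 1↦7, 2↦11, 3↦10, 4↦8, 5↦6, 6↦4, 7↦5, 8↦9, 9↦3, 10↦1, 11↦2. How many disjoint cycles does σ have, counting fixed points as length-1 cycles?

Cycle decomposition: (1 7 5 6 4 8 9 3 10) (2 11).
2 cycles.

2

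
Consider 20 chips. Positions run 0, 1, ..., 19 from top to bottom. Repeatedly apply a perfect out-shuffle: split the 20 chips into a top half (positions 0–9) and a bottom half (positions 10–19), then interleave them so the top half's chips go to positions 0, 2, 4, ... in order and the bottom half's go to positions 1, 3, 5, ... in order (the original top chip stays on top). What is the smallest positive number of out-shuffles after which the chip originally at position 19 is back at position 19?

Position 19 is fixed by the out-shuffle; it is already back after 1 application.

1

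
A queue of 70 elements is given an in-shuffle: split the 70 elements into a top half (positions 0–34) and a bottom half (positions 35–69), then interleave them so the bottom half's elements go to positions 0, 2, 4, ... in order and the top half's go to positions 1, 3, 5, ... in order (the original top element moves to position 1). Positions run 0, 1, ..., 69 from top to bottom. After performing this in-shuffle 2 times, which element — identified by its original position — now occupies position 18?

57

Work backwards from position 18, undoing one in-shuffle at a time:
18 ← 44 ← 57
So the element now at position 18 started at position 57.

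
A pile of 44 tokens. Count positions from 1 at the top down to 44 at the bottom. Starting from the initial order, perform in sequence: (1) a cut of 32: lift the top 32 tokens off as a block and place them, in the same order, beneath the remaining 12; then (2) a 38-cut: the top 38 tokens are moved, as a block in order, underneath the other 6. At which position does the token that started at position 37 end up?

Track the token from position 37 forward through each operation:
  after op 1 (cut 32): 37 → 5
  after op 2 (cut 38): 5 → 11

11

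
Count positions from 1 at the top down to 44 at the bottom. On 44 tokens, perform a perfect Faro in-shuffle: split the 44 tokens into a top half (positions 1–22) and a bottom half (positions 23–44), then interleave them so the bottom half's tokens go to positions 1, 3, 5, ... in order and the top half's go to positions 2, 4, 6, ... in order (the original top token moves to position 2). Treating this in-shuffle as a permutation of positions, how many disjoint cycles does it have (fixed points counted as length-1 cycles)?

Trace each unvisited position around until it returns:
(1 2 4 8 16 32 ... len 12) (3 6 12 24) (5 10 20 40 35 25) (7 14 28 11 22 44 ... len 12) (9 18 36 27) (15 30) (21 42 39 33)
7 cycles in total.

7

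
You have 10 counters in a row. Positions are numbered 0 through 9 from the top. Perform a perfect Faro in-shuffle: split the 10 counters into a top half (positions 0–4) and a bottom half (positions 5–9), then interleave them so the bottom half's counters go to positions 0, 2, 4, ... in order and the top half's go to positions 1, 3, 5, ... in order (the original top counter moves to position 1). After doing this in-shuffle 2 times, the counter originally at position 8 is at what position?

Track the counter's position through each in-shuffle:
8 → 6 → 2

2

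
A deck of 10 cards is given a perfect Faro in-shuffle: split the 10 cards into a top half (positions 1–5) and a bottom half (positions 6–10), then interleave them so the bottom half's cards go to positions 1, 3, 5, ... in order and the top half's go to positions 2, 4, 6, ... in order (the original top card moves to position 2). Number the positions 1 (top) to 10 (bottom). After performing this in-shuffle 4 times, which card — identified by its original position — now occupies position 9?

Work backwards from position 9, undoing one in-shuffle at a time:
9 ← 10 ← 5 ← 8 ← 4
So the card now at position 9 started at position 4.

4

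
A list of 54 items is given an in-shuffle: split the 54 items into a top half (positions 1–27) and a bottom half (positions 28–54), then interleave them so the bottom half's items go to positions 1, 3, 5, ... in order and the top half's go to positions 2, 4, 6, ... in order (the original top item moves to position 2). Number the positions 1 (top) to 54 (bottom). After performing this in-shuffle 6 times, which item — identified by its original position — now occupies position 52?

18

Work backwards from position 52, undoing one in-shuffle at a time:
52 ← 26 ← 13 ← 34 ← 17 ← 36 ← 18
So the item now at position 52 started at position 18.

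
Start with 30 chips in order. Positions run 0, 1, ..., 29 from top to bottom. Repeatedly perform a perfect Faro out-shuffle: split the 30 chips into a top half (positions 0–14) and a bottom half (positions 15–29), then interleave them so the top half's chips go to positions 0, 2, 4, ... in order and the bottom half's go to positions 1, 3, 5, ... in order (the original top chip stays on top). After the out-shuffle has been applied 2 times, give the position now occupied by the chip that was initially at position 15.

2

Track the chip's position through each out-shuffle:
15 → 1 → 2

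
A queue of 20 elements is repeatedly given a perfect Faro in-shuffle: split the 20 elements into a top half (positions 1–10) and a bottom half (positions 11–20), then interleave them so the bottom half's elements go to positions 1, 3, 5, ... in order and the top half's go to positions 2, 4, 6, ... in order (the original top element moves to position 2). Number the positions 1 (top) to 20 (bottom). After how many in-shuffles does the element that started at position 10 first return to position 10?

Follow position 10 under repeated in-shuffles:
10 → 20 → 19 → 17 → 13 → 5 → 10
It first returns after 6 in-shuffles.

6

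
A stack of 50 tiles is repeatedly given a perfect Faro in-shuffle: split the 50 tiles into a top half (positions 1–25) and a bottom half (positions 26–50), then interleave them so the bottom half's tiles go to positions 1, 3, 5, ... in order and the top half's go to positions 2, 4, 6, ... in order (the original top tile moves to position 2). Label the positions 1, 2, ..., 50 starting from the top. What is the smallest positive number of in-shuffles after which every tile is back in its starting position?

The in-shuffle permutes the 50 positions with cycle lengths [2, 8, 8, 8, 8, 8, 8].
Every tile is home exactly when every cycle has completed a whole number of laps, i.e. after lcm(2, 8) = 8 in-shuffles.

8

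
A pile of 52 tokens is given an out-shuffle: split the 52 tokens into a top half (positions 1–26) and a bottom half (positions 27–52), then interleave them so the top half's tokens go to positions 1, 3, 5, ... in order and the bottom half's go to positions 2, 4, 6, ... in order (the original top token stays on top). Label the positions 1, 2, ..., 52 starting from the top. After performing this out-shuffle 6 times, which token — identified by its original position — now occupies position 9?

Work backwards from position 9, undoing one out-shuffle at a time:
9 ← 5 ← 3 ← 2 ← 27 ← 14 ← 33
So the token now at position 9 started at position 33.

33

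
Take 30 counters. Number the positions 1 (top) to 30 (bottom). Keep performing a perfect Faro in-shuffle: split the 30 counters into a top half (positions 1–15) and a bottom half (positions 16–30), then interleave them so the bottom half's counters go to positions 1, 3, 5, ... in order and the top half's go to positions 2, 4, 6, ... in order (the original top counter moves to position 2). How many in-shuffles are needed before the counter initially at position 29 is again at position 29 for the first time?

Follow position 29 under repeated in-shuffles:
29 → 27 → 23 → 15 → 30 → 29
It first returns after 5 in-shuffles.

5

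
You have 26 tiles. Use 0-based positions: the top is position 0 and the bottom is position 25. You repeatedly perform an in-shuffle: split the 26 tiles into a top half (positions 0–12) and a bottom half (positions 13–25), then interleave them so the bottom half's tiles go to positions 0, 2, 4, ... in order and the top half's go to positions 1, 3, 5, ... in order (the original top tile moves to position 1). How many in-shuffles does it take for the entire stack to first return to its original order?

The in-shuffle permutes the 26 positions with cycle lengths [2, 6, 18].
Every tile is home exactly when every cycle has completed a whole number of laps, i.e. after lcm(2, 6, 18) = 18 in-shuffles.

18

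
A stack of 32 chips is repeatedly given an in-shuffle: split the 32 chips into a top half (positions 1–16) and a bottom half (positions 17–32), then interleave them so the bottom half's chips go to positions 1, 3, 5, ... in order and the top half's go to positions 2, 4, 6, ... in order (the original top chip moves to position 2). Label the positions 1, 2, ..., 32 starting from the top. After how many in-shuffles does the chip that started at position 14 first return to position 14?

Follow position 14 under repeated in-shuffles:
14 → 28 → 23 → 13 → 26 → 19 → 5 → 10 → 20 → 7 → 14
It first returns after 10 in-shuffles.

10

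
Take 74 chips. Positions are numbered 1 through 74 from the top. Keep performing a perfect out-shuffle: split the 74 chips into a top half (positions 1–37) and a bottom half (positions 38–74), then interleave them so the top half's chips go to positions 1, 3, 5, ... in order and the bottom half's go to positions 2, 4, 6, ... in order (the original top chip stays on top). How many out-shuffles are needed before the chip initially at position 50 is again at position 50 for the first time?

9

Follow position 50 under repeated out-shuffles:
50 → 26 → 51 → 28 → 55 → 36 → 71 → 68 → 62 → 50
It first returns after 9 out-shuffles.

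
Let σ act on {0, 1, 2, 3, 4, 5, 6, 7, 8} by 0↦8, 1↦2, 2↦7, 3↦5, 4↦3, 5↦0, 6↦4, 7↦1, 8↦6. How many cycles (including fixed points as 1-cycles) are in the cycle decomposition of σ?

Cycle decomposition: (0 8 6 4 3 5) (1 2 7).
2 cycles.

2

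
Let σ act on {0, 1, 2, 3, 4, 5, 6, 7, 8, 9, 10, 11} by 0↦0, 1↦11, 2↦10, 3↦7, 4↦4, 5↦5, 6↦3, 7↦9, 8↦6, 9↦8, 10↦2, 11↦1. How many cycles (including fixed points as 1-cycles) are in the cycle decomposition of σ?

6

Cycle decomposition: (0) (1 11) (2 10) (3 7 9 8 6) (4) (5).
6 cycles.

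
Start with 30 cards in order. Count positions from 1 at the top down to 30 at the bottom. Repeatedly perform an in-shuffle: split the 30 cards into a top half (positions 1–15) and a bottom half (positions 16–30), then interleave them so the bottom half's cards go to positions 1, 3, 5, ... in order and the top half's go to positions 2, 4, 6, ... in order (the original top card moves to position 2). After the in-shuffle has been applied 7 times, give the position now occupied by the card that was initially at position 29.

Track the card's position through each in-shuffle:
29 → 27 → 23 → 15 → 30 → 29 → 27 → 23

23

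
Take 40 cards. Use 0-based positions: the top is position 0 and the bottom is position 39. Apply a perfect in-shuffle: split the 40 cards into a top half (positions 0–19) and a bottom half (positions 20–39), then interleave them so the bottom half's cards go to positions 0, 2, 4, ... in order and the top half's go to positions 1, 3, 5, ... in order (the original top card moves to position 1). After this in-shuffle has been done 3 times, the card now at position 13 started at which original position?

11

Work backwards from position 13, undoing one in-shuffle at a time:
13 ← 6 ← 23 ← 11
So the card now at position 13 started at position 11.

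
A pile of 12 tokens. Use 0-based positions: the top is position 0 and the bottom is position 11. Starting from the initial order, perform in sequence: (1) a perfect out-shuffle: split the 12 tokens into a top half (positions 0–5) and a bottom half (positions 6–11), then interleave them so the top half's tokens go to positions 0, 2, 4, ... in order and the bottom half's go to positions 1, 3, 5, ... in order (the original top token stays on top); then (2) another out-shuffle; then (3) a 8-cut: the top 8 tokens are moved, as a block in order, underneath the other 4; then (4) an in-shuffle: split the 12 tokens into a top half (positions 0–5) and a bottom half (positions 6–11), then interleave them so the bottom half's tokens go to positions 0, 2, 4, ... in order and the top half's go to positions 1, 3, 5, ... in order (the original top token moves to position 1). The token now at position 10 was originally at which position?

Undo the operations in reverse order, starting from position 10:
  undo op 4 (in-shuffle, from bottom half): 10 ← 11
  undo op 3 (cut 8): 11 ← 7
  undo op 2 (out-shuffle, from bottom half): 7 ← 9
  undo op 1 (out-shuffle, from bottom half): 9 ← 10
So the token at position 10 came from original position 10.

10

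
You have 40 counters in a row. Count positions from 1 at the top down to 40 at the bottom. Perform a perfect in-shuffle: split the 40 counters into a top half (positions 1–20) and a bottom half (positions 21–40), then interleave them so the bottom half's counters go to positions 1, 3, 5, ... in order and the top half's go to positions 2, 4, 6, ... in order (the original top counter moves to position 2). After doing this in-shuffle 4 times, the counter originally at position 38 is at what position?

34

Track the counter's position through each in-shuffle:
38 → 35 → 29 → 17 → 34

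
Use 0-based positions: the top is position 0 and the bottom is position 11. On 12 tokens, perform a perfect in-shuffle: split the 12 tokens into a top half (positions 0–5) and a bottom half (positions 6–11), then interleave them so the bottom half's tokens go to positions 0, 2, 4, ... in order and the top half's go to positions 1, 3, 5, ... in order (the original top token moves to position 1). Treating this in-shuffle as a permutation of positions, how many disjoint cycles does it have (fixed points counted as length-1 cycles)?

1

Trace each unvisited position around until it returns:
(0 1 3 7 2 5 ... len 12)
1 cycle in total.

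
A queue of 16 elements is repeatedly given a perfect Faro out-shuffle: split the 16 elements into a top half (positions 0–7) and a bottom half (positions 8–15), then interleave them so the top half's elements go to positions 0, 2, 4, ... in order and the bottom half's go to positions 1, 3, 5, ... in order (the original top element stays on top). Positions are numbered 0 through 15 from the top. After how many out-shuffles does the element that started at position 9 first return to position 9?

Follow position 9 under repeated out-shuffles:
9 → 3 → 6 → 12 → 9
It first returns after 4 out-shuffles.

4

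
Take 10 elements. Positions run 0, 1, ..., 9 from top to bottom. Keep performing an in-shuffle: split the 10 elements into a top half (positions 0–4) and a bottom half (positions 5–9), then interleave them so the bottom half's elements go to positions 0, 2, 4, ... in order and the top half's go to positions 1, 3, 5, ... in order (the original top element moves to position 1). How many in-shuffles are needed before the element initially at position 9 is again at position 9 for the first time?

10

Follow position 9 under repeated in-shuffles:
9 → 8 → 6 → 2 → 5 → 0 → 1 → 3 → 7 → 4 → 9
It first returns after 10 in-shuffles.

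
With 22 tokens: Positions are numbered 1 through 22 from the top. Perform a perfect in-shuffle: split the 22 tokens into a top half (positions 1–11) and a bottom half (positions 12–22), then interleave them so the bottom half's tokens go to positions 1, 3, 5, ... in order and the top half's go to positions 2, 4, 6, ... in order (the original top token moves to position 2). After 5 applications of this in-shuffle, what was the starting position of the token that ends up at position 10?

Work backwards from position 10, undoing one in-shuffle at a time:
10 ← 5 ← 14 ← 7 ← 15 ← 19
So the token now at position 10 started at position 19.

19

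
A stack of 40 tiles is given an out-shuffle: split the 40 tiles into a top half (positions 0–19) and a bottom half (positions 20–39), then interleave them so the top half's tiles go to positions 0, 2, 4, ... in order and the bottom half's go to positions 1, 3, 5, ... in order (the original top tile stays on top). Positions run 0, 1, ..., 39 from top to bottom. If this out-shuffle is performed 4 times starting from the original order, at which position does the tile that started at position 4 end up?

Track the tile's position through each out-shuffle:
4 → 8 → 16 → 32 → 25

25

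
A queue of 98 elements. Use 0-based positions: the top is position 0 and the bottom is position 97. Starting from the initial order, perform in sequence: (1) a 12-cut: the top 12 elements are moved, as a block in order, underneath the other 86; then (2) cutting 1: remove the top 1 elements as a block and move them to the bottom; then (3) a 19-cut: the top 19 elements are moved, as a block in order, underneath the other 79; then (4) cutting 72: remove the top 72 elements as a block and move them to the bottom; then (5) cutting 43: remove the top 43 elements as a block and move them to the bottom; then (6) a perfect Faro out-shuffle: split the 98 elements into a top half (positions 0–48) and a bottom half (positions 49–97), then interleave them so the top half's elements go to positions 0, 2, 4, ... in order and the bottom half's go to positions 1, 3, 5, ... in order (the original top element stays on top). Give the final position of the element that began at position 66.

34

Track the element from position 66 forward through each operation:
  after op 1 (cut 12): 66 → 54
  after op 2 (cut 1): 54 → 53
  after op 3 (cut 19): 53 → 34
  after op 4 (cut 72): 34 → 60
  after op 5 (cut 43): 60 → 17
  after op 6 (out-shuffle): 17 → 34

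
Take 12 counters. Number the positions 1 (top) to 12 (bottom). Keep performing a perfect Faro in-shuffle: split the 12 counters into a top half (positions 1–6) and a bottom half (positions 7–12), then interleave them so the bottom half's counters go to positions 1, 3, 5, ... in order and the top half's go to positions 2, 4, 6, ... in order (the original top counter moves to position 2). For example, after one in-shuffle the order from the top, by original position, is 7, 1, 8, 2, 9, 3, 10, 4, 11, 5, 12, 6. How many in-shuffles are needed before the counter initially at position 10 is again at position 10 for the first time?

Follow position 10 under repeated in-shuffles:
10 → 7 → 1 → 2 → 4 → 8 → 3 → 6 → 12 → 11 → 9 → 5 → 10
It first returns after 12 in-shuffles.

12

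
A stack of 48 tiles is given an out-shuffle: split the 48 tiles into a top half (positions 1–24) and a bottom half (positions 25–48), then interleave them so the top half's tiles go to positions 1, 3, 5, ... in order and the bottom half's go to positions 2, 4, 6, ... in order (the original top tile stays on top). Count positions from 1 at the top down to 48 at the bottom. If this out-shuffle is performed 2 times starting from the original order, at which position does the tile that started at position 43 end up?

Track the tile's position through each out-shuffle:
43 → 38 → 28

28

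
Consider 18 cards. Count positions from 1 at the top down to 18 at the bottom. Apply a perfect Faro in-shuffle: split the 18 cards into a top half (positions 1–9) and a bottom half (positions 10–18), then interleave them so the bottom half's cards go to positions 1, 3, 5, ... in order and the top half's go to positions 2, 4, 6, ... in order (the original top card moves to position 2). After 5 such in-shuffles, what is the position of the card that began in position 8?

Track the card's position through each in-shuffle:
8 → 16 → 13 → 7 → 14 → 9

9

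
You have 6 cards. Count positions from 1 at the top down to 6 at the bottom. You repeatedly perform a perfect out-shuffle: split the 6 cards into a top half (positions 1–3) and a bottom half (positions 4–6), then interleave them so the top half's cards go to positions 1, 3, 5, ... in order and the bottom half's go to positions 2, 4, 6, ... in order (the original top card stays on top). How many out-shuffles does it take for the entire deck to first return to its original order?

4

The out-shuffle permutes the 6 positions with cycle lengths [1, 1, 4].
Every card is home exactly when every cycle has completed a whole number of laps, i.e. after lcm(1, 4) = 4 out-shuffles.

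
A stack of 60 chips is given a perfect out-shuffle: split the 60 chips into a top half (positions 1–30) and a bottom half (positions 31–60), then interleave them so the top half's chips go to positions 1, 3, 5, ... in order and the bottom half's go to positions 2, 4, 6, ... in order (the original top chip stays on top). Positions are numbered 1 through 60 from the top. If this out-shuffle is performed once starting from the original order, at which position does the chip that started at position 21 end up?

41

Track the chip's position through each out-shuffle:
21 → 41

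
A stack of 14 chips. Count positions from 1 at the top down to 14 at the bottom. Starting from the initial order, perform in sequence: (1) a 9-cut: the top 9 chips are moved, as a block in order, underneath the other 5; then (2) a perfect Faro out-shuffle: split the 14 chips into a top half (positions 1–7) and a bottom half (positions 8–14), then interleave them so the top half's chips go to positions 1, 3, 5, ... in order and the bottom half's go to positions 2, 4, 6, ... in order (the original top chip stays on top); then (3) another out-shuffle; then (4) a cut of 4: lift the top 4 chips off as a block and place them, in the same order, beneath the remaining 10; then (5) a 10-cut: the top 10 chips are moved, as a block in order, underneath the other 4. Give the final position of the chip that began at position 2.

12

Track the chip from position 2 forward through each operation:
  after op 1 (cut 9): 2 → 7
  after op 2 (out-shuffle): 7 → 13
  after op 3 (out-shuffle): 13 → 12
  after op 4 (cut 4): 12 → 8
  after op 5 (cut 10): 8 → 12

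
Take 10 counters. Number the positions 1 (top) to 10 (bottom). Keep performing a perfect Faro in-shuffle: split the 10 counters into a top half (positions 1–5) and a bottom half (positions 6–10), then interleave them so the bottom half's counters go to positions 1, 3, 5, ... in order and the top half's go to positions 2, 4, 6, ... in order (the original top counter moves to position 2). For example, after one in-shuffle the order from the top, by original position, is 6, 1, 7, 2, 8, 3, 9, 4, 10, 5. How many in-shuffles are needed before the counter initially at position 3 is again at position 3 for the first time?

Follow position 3 under repeated in-shuffles:
3 → 6 → 1 → 2 → 4 → 8 → 5 → 10 → 9 → 7 → 3
It first returns after 10 in-shuffles.

10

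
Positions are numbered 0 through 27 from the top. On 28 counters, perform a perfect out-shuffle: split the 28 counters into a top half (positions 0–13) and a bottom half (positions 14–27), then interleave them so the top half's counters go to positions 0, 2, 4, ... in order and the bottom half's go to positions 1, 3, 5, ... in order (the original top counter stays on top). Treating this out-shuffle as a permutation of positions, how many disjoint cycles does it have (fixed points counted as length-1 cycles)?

Trace each unvisited position around until it returns:
(0) (1 2 4 8 16 5 ... len 18) (3 6 12 24 21 15) (9 18) (27)
5 cycles in total.

5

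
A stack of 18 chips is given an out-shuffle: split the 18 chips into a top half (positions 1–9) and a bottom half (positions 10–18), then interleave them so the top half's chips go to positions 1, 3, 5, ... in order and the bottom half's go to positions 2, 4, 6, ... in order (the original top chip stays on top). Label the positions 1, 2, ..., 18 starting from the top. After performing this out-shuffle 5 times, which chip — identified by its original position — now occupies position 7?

15

Work backwards from position 7, undoing one out-shuffle at a time:
7 ← 4 ← 11 ← 6 ← 12 ← 15
So the chip now at position 7 started at position 15.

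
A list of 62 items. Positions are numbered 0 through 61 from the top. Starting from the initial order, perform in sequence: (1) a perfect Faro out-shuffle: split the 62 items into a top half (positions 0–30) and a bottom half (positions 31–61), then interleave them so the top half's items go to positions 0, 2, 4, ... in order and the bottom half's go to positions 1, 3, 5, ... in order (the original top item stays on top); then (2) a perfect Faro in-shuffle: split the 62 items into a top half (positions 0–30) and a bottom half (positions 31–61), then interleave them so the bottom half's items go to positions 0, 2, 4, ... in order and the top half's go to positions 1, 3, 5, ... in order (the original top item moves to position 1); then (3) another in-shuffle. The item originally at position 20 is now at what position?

37

Track the item from position 20 forward through each operation:
  after op 1 (out-shuffle): 20 → 40
  after op 2 (in-shuffle): 40 → 18
  after op 3 (in-shuffle): 18 → 37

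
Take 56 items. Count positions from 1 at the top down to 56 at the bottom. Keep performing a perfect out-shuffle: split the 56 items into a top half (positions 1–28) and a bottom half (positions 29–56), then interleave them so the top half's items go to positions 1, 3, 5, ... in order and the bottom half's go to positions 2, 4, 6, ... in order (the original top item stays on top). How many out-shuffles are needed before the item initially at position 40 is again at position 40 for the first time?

Follow position 40 under repeated out-shuffles:
40 → 24 → 47 → 38 → 20 → 39 → 22 → 43 → 30 → 4 → 7 → 13 → 25 → 49 → 42 → 28 → 55 → 54 → 52 → 48 → 40
It first returns after 20 out-shuffles.

20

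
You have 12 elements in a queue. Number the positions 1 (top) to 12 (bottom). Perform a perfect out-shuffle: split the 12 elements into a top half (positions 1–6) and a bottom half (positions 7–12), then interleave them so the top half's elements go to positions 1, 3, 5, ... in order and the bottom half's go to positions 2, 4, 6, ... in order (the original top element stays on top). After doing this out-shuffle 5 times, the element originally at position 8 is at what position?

5

Track the element's position through each out-shuffle:
8 → 4 → 7 → 2 → 3 → 5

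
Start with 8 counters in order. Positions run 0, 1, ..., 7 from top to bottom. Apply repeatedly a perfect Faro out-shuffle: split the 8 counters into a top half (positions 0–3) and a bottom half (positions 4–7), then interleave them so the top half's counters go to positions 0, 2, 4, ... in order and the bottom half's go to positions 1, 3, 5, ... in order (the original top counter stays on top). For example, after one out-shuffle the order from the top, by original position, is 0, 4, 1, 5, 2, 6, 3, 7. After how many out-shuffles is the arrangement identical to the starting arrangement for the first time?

3

The out-shuffle permutes the 8 positions with cycle lengths [1, 1, 3, 3].
Every counter is home exactly when every cycle has completed a whole number of laps, i.e. after lcm(1, 3) = 3 out-shuffles.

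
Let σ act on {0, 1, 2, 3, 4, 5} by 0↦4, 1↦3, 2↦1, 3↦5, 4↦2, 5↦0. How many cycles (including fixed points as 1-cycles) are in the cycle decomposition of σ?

Cycle decomposition: (0 4 2 1 3 5).
1 cycle.

1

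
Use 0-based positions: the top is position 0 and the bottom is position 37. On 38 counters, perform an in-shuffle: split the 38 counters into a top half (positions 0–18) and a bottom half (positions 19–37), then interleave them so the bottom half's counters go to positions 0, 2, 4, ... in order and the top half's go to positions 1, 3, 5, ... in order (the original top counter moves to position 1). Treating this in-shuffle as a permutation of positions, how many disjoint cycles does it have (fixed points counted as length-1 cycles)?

Trace each unvisited position around until it returns:
(0 1 3 7 15 31 ... len 12) (2 5 11 23 8 17 ... len 12) (6 13 27 16 33 28 ... len 12) (12 25)
4 cycles in total.

4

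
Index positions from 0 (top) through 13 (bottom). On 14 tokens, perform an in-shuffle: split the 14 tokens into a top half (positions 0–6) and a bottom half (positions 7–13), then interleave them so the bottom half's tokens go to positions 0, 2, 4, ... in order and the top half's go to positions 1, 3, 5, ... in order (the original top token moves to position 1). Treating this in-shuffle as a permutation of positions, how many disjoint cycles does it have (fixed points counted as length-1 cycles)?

Trace each unvisited position around until it returns:
(0 1 3 7) (2 5 11 8) (4 9) (6 13 12 10)
4 cycles in total.

4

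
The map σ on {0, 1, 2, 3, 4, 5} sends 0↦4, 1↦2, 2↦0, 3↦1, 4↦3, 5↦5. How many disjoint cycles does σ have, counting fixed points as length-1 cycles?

Cycle decomposition: (0 4 3 1 2) (5).
2 cycles.

2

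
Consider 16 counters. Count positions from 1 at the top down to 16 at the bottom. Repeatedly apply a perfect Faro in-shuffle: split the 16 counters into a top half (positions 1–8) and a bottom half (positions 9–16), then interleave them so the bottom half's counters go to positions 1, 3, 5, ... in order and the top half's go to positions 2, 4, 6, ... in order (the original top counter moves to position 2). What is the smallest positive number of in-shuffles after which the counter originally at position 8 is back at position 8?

Follow position 8 under repeated in-shuffles:
8 → 16 → 15 → 13 → 9 → 1 → 2 → 4 → 8
It first returns after 8 in-shuffles.

8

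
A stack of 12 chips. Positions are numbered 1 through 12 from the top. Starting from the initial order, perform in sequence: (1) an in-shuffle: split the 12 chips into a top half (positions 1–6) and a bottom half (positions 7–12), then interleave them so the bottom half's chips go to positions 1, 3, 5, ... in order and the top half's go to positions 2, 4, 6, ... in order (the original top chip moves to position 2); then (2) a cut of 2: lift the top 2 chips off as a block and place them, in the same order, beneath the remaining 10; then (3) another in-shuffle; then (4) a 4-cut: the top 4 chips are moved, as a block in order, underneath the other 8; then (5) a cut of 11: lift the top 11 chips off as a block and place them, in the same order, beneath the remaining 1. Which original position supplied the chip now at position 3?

Undo the operations in reverse order, starting from position 3:
  undo op 5 (cut 11): 3 ← 2
  undo op 4 (cut 4): 2 ← 6
  undo op 3 (in-shuffle, from top half): 6 ← 3
  undo op 2 (cut 2): 3 ← 5
  undo op 1 (in-shuffle, from bottom half): 5 ← 9
So the chip at position 3 came from original position 9.

9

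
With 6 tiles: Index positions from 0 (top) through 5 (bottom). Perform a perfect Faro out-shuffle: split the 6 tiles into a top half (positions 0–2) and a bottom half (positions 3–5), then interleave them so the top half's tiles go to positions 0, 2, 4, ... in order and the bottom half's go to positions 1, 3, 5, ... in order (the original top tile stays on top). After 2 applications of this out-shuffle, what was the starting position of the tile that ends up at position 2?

3

Work backwards from position 2, undoing one out-shuffle at a time:
2 ← 1 ← 3
So the tile now at position 2 started at position 3.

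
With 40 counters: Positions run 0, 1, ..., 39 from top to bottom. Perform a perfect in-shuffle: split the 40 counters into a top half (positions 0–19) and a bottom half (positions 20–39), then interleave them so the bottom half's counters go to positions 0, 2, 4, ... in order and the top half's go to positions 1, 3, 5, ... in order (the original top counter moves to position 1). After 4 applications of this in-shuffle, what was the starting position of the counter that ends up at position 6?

Work backwards from position 6, undoing one in-shuffle at a time:
6 ← 23 ← 11 ← 5 ← 2
So the counter now at position 6 started at position 2.

2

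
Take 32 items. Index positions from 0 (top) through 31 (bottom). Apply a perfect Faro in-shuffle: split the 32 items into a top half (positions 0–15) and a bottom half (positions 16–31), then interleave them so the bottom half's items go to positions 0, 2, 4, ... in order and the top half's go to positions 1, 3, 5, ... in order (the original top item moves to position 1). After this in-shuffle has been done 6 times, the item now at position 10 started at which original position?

10

Work backwards from position 10, undoing one in-shuffle at a time:
10 ← 21 ← 10 ← 21 ← 10 ← 21 ← 10
So the item now at position 10 started at position 10.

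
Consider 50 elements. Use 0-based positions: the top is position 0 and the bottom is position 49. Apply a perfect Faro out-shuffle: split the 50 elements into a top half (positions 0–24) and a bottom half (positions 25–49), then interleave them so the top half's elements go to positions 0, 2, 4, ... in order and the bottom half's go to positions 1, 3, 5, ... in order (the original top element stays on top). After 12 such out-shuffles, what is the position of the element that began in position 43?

22

Track the element's position through each out-shuffle:
43 → 37 → 25 → 1 → 2 → 4 → 8 → 16 → 32 → 15 → 30 → 11 → 22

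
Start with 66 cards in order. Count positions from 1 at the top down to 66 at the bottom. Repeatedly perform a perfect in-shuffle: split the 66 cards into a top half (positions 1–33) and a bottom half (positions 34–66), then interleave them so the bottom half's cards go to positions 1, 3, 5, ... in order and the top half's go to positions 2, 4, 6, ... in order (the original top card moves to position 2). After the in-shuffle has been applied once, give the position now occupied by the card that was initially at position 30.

Track the card's position through each in-shuffle:
30 → 60

60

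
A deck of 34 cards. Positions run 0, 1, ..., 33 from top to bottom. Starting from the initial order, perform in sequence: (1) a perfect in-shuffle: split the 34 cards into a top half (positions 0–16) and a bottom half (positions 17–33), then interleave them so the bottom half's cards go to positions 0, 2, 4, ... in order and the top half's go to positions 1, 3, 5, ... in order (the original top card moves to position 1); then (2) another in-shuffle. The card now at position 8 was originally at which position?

Undo the operations in reverse order, starting from position 8:
  undo op 2 (in-shuffle, from bottom half): 8 ← 21
  undo op 1 (in-shuffle, from top half): 21 ← 10
So the card at position 8 came from original position 10.

10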